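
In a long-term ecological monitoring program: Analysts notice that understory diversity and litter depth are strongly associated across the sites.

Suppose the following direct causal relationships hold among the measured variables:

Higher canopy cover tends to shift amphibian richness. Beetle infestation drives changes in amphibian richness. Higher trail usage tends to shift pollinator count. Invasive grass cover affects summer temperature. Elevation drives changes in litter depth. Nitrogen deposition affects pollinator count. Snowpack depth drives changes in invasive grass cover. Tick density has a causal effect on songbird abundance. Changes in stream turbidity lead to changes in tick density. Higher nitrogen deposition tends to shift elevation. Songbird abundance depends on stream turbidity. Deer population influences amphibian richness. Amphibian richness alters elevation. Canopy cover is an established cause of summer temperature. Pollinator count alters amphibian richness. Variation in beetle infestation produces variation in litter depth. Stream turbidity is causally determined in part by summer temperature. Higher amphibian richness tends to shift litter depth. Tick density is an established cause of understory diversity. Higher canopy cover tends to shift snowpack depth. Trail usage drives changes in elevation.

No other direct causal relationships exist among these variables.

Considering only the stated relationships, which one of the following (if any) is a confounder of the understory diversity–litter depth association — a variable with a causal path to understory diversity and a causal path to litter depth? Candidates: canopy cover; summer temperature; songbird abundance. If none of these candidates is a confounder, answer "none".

canopy cover

Canopy cover causes understory diversity (canopy cover → summer temperature → stream turbidity → tick density → understory diversity) and also causes litter depth (canopy cover → amphibian richness → litter depth); it is a common cause of both.
Each of the other candidates lacks a causal path to at least one of understory diversity and litter depth, so they do not confound the relationship.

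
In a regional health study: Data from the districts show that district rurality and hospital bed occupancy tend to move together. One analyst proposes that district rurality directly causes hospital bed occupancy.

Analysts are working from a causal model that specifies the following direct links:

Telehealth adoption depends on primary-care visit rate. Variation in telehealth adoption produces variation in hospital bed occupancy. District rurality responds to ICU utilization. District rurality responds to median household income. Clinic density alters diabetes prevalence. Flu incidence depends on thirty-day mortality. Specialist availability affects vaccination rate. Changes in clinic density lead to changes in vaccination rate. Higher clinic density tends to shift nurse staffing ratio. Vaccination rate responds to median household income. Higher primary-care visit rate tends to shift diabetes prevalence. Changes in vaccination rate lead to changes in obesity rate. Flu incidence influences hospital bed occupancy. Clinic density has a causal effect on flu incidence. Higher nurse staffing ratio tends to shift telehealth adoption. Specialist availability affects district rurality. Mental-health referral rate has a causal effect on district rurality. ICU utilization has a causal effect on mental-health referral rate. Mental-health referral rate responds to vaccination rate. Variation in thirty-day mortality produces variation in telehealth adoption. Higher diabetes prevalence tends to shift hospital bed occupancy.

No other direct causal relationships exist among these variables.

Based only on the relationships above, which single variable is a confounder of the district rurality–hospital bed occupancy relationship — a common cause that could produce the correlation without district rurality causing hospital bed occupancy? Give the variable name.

clinic density

Clinic density has a causal path to district rurality (clinic density → vaccination rate → mental-health referral rate → district rurality) and a separate causal path to hospital bed occupancy (clinic density → diabetes prevalence → hospital bed occupancy), so it is a common cause of both.
No stated relationship gives district rurality a causal route to hospital bed occupancy, so the correlation is explained by the shared upstream cause rather than a direct effect.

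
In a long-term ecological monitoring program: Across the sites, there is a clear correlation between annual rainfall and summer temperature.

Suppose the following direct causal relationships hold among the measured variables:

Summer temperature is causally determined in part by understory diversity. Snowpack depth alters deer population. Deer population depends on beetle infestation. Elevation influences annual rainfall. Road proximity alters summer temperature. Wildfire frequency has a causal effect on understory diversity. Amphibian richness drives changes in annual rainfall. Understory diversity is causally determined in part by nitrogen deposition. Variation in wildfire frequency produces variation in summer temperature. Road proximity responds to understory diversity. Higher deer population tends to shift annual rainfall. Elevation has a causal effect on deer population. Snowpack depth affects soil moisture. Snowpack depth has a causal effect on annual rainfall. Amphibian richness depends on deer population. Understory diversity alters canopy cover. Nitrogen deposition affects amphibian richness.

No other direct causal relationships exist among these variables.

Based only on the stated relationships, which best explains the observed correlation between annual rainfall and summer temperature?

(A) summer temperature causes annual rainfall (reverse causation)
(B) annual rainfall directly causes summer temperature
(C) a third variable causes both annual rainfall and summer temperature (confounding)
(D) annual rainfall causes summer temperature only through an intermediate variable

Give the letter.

C

Nitrogen deposition causes annual rainfall (nitrogen deposition → amphibian richness → annual rainfall) and summer temperature (nitrogen deposition → understory diversity → summer temperature) — a common cause creating the correlation.
There is no stated path from annual rainfall to summer temperature or from summer temperature to annual rainfall, so neither direct nor reverse causation applies.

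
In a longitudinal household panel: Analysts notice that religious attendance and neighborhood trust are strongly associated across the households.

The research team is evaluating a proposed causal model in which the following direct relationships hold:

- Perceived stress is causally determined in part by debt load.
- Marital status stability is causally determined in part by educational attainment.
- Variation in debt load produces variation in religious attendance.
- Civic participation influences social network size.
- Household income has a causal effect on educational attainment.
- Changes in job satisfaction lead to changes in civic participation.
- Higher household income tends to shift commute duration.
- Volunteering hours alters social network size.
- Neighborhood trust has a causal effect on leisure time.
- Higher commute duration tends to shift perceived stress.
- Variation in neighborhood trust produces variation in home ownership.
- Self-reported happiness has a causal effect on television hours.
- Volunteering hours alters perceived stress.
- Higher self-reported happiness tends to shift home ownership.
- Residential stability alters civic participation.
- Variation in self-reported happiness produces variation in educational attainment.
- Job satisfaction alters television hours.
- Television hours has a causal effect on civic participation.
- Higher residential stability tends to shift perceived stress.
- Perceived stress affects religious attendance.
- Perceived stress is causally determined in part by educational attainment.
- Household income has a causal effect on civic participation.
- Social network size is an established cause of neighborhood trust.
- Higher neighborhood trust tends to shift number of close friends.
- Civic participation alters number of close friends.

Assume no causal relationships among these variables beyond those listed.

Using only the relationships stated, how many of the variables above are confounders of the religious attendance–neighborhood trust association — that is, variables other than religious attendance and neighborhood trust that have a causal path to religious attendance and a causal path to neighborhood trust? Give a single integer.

4

The common causes are: household income (to religious attendance via household income → commute duration → perceived stress → religious attendance; to neighborhood trust via household income → civic participation → social network size → neighborhood trust); residential stability (to religious attendance via residential stability → perceived stress → religious attendance; to neighborhood trust via residential stability → civic participation → social network size → neighborhood trust); self-reported happiness (to religious attendance via self-reported happiness → educational attainment → perceived stress → religious attendance; to neighborhood trust via self-reported happiness → television hours → civic participation → social network size → neighborhood trust); volunteering hours (to religious attendance via volunteering hours → perceived stress → religious attendance; to neighborhood trust via volunteering hours → social network size → neighborhood trust).
Every other variable lacks a causal path to at least one of religious attendance and neighborhood trust.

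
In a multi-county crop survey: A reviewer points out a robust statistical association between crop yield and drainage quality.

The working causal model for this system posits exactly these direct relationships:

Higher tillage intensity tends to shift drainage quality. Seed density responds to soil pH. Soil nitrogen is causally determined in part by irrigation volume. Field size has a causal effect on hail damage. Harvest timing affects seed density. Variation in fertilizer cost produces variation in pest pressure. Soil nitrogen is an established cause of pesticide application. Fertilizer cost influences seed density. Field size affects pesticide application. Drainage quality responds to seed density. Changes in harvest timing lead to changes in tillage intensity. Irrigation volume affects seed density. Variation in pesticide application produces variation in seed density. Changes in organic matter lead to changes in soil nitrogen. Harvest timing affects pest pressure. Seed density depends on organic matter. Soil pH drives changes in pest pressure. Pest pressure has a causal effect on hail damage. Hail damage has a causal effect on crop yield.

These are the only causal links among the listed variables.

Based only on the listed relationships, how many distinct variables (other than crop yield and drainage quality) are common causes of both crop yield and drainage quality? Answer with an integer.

The common causes are: fertilizer cost (to crop yield via fertilizer cost → pest pressure → hail damage → crop yield; to drainage quality via fertilizer cost → seed density → drainage quality); field size (to crop yield via field size → hail damage → crop yield; to drainage quality via field size → pesticide application → seed density → drainage quality); harvest timing (to crop yield via harvest timing → pest pressure → hail damage → crop yield; to drainage quality via harvest timing → seed density → drainage quality); soil pH (to crop yield via soil pH → pest pressure → hail damage → crop yield; to drainage quality via soil pH → seed density → drainage quality).
Every other variable lacks a causal path to at least one of crop yield and drainage quality.

4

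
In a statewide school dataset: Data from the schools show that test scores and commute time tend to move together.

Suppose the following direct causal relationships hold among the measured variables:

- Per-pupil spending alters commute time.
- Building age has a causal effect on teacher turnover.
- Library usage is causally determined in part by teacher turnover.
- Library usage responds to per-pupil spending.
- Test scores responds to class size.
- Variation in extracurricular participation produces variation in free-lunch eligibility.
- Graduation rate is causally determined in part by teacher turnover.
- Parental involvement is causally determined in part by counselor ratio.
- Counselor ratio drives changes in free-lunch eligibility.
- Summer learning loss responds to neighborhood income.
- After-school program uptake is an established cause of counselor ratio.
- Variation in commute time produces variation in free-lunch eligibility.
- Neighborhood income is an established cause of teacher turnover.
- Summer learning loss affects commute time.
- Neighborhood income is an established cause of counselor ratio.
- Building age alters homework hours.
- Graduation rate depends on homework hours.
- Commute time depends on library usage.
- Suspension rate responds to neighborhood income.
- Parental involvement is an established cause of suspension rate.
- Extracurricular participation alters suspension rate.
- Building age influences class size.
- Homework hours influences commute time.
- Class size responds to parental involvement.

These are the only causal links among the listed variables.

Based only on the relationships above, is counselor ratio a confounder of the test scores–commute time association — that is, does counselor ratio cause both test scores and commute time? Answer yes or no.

Counselor ratio has no stated causal path to commute time. A confounder must cause both variables, so counselor ratio does not qualify.

no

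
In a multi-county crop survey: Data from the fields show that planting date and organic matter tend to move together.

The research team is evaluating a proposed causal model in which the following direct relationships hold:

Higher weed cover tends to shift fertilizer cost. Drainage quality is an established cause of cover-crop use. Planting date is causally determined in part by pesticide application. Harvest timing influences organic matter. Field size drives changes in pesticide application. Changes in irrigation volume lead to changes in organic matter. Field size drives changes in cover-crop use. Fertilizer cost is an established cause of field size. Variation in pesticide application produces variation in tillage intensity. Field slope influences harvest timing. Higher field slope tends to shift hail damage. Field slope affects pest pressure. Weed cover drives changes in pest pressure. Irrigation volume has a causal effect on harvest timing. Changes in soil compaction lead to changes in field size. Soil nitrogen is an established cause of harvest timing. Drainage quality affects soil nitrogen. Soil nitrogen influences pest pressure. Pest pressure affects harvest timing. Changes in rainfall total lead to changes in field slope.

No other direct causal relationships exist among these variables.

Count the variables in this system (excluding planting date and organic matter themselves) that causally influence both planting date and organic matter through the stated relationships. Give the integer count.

1

The common causes are: weed cover (to planting date via weed cover → fertilizer cost → field size → pesticide application → planting date; to organic matter via weed cover → pest pressure → harvest timing → organic matter).
Every other variable lacks a causal path to at least one of planting date and organic matter.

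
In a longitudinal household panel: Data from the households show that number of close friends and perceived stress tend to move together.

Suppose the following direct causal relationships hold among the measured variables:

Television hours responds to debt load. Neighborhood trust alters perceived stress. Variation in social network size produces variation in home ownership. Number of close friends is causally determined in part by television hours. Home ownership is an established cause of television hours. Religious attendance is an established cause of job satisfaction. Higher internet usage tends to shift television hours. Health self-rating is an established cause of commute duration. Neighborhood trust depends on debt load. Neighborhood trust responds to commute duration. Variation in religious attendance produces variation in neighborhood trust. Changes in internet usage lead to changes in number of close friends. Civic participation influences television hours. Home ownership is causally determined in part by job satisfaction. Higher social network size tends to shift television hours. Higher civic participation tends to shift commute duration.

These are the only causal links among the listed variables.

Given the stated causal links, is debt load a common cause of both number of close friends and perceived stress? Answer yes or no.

yes

Debt load has a causal path to number of close friends (debt load → television hours → number of close friends) and to perceived stress (debt load → neighborhood trust → perceived stress), so it is a common cause of both — a confounder.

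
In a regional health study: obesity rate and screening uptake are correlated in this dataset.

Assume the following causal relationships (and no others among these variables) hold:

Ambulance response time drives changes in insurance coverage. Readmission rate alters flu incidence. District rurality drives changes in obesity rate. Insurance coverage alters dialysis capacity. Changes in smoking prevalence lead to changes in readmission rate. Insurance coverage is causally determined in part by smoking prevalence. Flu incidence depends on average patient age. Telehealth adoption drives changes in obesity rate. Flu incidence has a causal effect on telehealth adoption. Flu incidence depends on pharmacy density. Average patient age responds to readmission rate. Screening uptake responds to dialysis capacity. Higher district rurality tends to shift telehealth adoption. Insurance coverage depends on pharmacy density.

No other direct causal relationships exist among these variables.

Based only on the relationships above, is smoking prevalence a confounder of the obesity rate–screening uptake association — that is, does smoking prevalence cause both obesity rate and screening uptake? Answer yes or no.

Smoking prevalence has a causal path to obesity rate (smoking prevalence → readmission rate → flu incidence → telehealth adoption → obesity rate) and to screening uptake (smoking prevalence → insurance coverage → dialysis capacity → screening uptake), so it is a common cause of both — a confounder.

yes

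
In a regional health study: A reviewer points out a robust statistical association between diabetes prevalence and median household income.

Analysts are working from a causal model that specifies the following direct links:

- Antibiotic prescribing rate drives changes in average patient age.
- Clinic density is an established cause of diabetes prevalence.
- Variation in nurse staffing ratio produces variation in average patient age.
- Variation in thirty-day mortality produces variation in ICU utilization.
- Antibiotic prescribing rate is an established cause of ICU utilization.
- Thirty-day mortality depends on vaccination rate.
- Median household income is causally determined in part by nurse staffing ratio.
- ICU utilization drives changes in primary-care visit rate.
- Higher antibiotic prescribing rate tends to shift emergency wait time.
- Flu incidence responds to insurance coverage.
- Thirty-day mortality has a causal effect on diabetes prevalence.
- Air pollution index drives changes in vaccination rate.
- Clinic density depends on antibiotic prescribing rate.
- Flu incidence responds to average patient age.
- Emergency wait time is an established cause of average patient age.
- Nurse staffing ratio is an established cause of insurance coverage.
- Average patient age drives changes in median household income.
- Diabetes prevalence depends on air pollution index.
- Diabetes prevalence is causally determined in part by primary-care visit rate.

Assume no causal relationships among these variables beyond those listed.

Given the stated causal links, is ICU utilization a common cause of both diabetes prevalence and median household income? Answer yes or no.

ICU utilization has no stated causal path to median household income. A confounder must cause both variables, so ICU utilization does not qualify.

no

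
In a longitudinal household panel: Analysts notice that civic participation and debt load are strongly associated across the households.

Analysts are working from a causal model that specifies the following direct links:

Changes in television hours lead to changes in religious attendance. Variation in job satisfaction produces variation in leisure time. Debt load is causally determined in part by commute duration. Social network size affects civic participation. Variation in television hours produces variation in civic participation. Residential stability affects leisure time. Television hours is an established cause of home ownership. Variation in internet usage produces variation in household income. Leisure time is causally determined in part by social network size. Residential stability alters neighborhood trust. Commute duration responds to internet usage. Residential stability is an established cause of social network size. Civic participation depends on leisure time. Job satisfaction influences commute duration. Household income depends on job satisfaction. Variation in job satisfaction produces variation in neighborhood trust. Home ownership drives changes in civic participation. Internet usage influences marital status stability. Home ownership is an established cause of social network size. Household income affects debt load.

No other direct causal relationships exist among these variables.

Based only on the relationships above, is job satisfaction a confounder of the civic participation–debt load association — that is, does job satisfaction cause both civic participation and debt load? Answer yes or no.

Job satisfaction has a causal path to civic participation (job satisfaction → leisure time → civic participation) and to debt load (job satisfaction → commute duration → debt load), so it is a common cause of both — a confounder.

yes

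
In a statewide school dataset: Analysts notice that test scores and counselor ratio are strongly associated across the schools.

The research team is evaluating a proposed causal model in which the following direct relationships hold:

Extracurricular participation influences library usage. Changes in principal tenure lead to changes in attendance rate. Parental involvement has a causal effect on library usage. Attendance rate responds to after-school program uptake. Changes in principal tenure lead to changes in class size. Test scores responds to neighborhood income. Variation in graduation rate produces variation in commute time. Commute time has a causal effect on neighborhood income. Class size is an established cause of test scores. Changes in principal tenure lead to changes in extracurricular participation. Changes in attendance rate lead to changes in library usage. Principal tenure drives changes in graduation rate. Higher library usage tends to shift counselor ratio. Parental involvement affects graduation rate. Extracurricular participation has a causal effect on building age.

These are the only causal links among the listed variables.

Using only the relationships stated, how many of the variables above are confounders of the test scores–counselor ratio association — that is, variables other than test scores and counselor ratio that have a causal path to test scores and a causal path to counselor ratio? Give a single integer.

The common causes are: parental involvement (to test scores via parental involvement → graduation rate → commute time → neighborhood income → test scores; to counselor ratio via parental involvement → library usage → counselor ratio); principal tenure (to test scores via principal tenure → class size → test scores; to counselor ratio via principal tenure → attendance rate → library usage → counselor ratio).
Every other variable lacks a causal path to at least one of test scores and counselor ratio.

2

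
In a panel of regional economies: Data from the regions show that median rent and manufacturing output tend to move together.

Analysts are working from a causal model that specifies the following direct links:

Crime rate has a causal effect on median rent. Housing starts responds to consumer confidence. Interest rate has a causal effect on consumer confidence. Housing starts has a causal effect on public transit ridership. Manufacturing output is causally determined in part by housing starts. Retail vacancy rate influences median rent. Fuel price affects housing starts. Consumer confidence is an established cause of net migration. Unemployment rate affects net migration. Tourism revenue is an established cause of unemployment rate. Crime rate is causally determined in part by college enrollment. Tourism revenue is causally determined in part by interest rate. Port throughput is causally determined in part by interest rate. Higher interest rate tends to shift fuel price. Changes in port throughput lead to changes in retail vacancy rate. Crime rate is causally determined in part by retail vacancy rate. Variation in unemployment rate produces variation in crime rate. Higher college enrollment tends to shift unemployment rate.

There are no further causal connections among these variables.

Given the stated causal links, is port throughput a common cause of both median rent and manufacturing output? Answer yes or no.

Port throughput has no stated causal path to manufacturing output. A confounder must cause both variables, so port throughput does not qualify.

no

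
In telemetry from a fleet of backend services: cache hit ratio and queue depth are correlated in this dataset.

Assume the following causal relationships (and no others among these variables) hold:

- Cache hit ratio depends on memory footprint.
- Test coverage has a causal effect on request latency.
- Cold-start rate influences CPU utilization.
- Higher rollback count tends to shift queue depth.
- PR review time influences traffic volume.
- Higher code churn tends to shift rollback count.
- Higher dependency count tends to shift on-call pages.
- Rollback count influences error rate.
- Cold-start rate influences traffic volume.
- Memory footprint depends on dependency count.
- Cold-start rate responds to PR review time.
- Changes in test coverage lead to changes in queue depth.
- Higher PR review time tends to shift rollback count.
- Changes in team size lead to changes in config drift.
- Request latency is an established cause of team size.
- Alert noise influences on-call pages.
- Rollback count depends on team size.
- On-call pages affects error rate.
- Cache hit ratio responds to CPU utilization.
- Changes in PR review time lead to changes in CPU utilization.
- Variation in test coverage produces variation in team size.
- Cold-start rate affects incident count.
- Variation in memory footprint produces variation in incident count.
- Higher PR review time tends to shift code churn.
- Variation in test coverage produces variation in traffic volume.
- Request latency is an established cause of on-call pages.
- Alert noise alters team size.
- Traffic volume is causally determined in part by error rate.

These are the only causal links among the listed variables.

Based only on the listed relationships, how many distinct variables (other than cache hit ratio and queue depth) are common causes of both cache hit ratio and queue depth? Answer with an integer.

1

The common causes are: PR review time (to cache hit ratio via PR review time → CPU utilization → cache hit ratio; to queue depth via PR review time → rollback count → queue depth).
Every other variable lacks a causal path to at least one of cache hit ratio and queue depth.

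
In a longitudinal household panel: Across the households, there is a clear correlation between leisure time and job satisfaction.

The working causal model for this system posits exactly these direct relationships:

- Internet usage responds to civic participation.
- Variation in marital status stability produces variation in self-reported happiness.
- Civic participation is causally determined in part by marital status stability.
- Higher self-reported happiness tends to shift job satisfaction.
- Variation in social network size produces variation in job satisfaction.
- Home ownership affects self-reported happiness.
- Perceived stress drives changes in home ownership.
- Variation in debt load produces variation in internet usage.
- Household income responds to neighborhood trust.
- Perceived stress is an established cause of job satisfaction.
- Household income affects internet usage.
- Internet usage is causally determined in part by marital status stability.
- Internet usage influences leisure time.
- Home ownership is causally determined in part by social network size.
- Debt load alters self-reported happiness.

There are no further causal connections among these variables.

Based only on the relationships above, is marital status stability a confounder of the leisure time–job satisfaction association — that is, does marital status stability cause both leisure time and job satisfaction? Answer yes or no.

yes

Marital status stability has a causal path to leisure time (marital status stability → internet usage → leisure time) and to job satisfaction (marital status stability → self-reported happiness → job satisfaction), so it is a common cause of both — a confounder.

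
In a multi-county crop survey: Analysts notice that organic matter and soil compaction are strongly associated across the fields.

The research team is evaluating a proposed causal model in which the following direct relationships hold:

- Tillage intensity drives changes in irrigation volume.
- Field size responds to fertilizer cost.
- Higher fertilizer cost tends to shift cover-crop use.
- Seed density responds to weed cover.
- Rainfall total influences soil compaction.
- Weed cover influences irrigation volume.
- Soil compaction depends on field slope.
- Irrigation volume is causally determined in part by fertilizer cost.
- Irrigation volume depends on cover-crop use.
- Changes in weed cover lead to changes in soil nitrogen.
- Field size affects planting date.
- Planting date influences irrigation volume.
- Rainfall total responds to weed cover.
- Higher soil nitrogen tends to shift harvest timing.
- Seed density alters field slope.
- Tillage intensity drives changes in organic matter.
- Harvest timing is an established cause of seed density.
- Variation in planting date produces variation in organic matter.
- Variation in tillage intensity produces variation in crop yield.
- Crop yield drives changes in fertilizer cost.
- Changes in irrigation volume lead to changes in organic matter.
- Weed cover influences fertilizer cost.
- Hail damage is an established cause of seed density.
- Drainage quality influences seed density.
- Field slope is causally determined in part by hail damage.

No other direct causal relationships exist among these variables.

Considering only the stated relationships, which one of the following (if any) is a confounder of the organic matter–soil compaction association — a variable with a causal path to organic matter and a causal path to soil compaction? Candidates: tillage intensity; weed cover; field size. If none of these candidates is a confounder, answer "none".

weed cover

Weed cover causes organic matter (weed cover → irrigation volume → organic matter) and also causes soil compaction (weed cover → rainfall total → soil compaction); it is a common cause of both.
Each of the other candidates lacks a causal path to at least one of organic matter and soil compaction, so they do not confound the relationship.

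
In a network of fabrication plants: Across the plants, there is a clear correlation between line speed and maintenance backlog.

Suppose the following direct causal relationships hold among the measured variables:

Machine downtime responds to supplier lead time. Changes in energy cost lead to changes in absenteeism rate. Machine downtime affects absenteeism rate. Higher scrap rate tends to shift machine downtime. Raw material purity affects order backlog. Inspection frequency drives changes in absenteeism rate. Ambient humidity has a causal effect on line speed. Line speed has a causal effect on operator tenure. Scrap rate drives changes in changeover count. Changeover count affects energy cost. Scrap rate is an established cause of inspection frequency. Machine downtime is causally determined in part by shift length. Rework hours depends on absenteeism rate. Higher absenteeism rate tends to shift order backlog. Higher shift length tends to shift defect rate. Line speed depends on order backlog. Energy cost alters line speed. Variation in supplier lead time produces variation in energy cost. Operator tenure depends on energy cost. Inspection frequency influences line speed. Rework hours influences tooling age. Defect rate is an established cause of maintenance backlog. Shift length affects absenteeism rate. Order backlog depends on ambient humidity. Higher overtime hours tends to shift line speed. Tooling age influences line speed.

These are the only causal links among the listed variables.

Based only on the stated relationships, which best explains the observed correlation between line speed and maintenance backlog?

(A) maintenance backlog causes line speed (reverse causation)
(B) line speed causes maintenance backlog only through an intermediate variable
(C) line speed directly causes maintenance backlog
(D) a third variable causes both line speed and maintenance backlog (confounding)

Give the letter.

Shift length causes line speed (shift length → absenteeism rate → order backlog → line speed) and maintenance backlog (shift length → defect rate → maintenance backlog) — a common cause creating the correlation.
There is no stated path from line speed to maintenance backlog or from maintenance backlog to line speed, so neither direct nor reverse causation applies.

D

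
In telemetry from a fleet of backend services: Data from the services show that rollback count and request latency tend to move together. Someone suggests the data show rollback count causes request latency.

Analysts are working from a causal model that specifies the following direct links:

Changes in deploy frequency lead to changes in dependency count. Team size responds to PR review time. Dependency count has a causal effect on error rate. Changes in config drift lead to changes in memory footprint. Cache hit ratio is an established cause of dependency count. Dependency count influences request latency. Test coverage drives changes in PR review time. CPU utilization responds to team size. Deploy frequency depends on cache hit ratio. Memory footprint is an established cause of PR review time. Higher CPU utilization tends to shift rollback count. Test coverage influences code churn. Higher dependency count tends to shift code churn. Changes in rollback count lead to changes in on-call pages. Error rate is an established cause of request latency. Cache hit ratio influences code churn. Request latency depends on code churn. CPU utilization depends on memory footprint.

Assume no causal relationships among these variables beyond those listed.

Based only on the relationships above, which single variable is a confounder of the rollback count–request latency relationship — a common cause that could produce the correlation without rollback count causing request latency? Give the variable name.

test coverage

Test coverage has a causal path to rollback count (test coverage → PR review time → team size → CPU utilization → rollback count) and a separate causal path to request latency (test coverage → code churn → request latency), so it is a common cause of both.
No stated relationship gives rollback count a causal route to request latency, so the correlation is explained by the shared upstream cause rather than a direct effect.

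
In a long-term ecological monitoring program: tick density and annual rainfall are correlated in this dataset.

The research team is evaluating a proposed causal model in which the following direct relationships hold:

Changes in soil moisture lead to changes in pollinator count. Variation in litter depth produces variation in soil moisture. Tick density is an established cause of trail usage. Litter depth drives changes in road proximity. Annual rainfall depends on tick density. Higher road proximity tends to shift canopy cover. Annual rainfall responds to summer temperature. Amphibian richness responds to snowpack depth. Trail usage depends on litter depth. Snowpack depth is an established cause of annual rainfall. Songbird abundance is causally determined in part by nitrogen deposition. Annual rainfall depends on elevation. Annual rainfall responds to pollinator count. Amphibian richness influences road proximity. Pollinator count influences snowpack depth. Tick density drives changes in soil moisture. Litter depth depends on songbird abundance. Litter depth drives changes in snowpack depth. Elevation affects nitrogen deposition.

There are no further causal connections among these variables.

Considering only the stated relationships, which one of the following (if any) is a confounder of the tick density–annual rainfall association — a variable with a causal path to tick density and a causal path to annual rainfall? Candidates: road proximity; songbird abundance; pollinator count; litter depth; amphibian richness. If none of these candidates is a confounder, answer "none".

None of the listed candidates has causal paths to both tick density and annual rainfall in the stated relationships, so none is a common cause.

none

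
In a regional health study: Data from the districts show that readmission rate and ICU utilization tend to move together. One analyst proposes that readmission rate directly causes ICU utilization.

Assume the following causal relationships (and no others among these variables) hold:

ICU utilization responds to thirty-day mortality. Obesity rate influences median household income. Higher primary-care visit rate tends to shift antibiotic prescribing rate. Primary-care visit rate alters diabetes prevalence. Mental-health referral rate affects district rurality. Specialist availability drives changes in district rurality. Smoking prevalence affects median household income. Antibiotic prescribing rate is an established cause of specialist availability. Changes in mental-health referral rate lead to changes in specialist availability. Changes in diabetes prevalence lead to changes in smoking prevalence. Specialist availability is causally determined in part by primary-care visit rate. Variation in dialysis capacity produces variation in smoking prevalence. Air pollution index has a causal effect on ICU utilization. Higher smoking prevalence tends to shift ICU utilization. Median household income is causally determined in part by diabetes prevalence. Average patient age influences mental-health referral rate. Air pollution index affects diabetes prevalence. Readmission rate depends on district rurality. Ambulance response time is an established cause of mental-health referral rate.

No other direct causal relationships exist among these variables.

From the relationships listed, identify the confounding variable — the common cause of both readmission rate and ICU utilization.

primary-care visit rate

Primary-care visit rate has a causal path to readmission rate (primary-care visit rate → specialist availability → district rurality → readmission rate) and a separate causal path to ICU utilization (primary-care visit rate → diabetes prevalence → smoking prevalence → ICU utilization), so it is a common cause of both.
No stated relationship gives readmission rate a causal route to ICU utilization, so the correlation is explained by the shared upstream cause rather than a direct effect.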